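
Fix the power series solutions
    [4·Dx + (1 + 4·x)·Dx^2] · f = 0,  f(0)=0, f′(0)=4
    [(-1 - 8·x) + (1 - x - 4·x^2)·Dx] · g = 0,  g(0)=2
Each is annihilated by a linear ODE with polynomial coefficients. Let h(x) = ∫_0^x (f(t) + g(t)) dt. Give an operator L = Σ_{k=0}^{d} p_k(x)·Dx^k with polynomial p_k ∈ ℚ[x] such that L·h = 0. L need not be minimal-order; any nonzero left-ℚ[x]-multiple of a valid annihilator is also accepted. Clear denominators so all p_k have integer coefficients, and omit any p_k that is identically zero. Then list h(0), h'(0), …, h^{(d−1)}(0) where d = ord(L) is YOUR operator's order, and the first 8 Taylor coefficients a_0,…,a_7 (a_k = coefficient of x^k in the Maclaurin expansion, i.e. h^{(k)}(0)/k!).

L = (-268 - 1616·x - 5504·x^2 - 4608·x^3 - 6144·x^4)·Dx^2 + (-11 - 360·x - 3008·x^2 - 7680·x^3 - 9472·x^4 - 10240·x^5)·Dx^3 + (7 + 67·x + 154·x^2 - 136·x^3 - 928·x^4 - 2176·x^5 - 2048·x^6)·Dx^4  (order 4).
h: a_k = 0, 2, 3, 2/3, 59/6, -6/5, 279/5, -962/21, …
ICs: h(0) = 0, h′(0) = 2, h′′(0) = 6, h′′′(0) = 4.

f: a_k = 0, 4, -8, 64/3, -64, 1024/5, -2048/3, 16384/7, …
g: a_k = 2, 2, 10, 18, 58, 130, 362, 882, …
h₀=f+g: left-lcm gives L₀, ord ≤ 3.
Integrate: L := L₀·Dx.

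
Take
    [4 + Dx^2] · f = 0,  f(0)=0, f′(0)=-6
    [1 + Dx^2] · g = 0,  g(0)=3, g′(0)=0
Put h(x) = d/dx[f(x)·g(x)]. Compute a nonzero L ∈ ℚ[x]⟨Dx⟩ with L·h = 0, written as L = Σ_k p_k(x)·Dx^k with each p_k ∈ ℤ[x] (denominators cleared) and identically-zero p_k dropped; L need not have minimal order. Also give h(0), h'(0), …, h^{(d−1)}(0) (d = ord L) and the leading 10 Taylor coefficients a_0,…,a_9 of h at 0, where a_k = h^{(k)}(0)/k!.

L = 9 + 10·Dx^2 + Dx^4  (order 4).
h: a_k = -18, 0, 63, 0, -183/4, 0, 547/40, 0, -703/320, 0, …
ICs: h(0) = -18, h′(0) = 0, h′′(0) = 126, h′′′(0) = 0.

f: a_k = 0, -6, 0, 4, 0, -4/5, 0, 8/105, 0, -4/945, …
g: a_k = 3, 0, -3/2, 0, 1/8, 0, -1/240, 0, 1/13440, 0, …
h₀=f·g: eliminate ⇒ L₀, order ≤ 2·2.
Differentiate: ansatz ord ≤ ord L₀ ⇒ L.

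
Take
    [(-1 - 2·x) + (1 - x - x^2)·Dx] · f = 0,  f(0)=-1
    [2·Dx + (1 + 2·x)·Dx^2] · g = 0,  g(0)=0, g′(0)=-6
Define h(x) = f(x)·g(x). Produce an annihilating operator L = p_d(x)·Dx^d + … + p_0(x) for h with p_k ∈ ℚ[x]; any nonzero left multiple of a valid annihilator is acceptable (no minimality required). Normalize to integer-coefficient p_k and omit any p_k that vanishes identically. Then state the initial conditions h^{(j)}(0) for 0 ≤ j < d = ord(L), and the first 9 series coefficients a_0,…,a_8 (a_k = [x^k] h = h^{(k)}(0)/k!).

L = (4 + 8·x) + (10·x + 10·x^2)·Dx + (-1 - x + 3·x^2 + 2·x^3)·Dx^2  (order 2).
h: a_k = 0, 6, 0, 14, 2, 176/5, 26/5, 3334/35, 156/35, …
ICs: h(0) = 0, h′(0) = 6.

f: a_k = -1, -1, -2, -3, -5, -8, -13, -21, -34, …
g: a_k = 0, -6, 6, -8, 12, -96/5, 32, -384/7, 96, …
h₀=f·g: eliminate ⇒ L₀, order ≤ 1·2.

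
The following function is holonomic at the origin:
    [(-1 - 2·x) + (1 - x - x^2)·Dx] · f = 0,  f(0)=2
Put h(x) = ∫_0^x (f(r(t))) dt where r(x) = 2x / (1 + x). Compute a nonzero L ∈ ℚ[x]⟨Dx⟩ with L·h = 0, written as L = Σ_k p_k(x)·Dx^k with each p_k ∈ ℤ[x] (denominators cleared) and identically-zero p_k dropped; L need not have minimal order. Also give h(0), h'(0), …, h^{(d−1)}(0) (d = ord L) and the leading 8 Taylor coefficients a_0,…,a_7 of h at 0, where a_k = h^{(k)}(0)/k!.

f: a_k = 2, 2, 4, 6, 10, 16, 26, 42, …
h₀=f(r): pull back L_f along r ⇒ L₀.
Integrate: L := L₀·Dx.
L = (2 + 10·x)·Dx + (-1 - x + 5·x^2 + 5·x^3)·Dx^2  (order 2).
h: a_k = 0, 2, 2, 4, 5, 12, 50/3, 300/7, …
ICs: h(0) = 0, h′(0) = 2.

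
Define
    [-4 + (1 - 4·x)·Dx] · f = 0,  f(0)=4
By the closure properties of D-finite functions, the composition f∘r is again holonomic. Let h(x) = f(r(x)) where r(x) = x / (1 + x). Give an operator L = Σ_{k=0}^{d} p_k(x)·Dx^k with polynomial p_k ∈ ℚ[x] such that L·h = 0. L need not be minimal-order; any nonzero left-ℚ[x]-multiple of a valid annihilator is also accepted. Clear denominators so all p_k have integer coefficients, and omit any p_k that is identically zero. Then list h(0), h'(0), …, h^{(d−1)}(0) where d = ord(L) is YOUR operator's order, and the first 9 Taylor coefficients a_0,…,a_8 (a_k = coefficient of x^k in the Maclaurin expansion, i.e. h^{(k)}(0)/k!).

L = 4 + (-1 + 2·x + 3·x^2)·Dx  (order 1).
h: a_k = 4, 16, 48, 144, 432, 1296, 3888, 11664, 34992, …
ICs: h(0) = 4.

f: a_k = 4, 16, 64, 256, 1024, 4096, 16384, 65536, 262144, …
Change of var in L_f (x↦r) gives L₀.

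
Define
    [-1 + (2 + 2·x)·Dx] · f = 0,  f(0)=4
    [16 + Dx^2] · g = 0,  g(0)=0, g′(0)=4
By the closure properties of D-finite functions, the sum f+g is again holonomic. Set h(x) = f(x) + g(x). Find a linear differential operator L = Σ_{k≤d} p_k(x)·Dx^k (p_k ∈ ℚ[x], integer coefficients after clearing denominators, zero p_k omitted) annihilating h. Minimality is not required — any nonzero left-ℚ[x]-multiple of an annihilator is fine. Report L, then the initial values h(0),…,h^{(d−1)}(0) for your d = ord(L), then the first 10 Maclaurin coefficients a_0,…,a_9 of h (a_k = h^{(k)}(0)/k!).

f: a_k = 4, 2, -1/2, 1/4, -5/32, 7/64, -21/256, 33/512, -429/8192, 715/16384, …
g: a_k = 0, 4, 0, -32/3, 0, 128/15, 0, -1024/315, 0, 2048/2835, …
Sum ⇒ L₀ = lclm(L_f,L_g) in ℚ(x)⟨Dx⟩.
L = (-1072 - 2048·x - 1024·x^2) + (2016 + 6112·x + 6144·x^2 + 2048·x^3)·Dx + (-67 - 128·x - 64·x^2)·Dx^2 + (126 + 382·x + 384·x^2 + 128·x^3)·Dx^3  (order 3).
h: a_k = 4, 6, -1/2, -125/12, -5/32, 8297/960, -21/256, -513893/161280, -429/8192, 35581457/46448640, …
ICs: h(0) = 4, h′(0) = 6, h′′(0) = -1.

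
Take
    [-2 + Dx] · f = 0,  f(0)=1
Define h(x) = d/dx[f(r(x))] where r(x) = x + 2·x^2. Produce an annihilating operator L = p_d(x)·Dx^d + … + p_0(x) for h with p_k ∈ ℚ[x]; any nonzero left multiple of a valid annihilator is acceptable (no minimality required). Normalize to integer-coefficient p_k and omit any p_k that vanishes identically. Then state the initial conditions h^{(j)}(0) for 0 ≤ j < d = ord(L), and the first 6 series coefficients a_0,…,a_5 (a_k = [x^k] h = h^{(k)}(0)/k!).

f: a_k = 1, 2, 2, 4/3, 2/3, 4/15, …
Change of var in L_f (x↦r) gives L₀.
Differentiate: ansatz ord ≤ ord L₀ ⇒ L.
L = (6 + 16·x + 32·x^2) + (-1 - 4·x)·Dx  (order 1).
h: a_k = 2, 12, 28, 200/3, 108, 2648/15, …
ICs: h(0) = 2.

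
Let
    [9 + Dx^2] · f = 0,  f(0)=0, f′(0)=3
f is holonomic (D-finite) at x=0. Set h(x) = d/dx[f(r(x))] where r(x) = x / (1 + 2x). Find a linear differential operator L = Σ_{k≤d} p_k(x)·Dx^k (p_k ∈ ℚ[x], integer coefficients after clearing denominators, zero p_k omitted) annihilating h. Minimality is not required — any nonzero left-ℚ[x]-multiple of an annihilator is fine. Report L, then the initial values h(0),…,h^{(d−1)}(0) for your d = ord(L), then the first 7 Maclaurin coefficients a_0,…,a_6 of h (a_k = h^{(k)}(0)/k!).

f: a_k = 0, 3, 0, -9/2, 0, 81/40, 0, …
Substitute x→r, Dx→(1/r')Dx; clear ⇒ L₀.
Differentiate: ansatz ord ≤ ord L₀ ⇒ L.
L = (33 + 96·x + 96·x^2) + (12 + 72·x + 144·x^2 + 96·x^3)·Dx + (1 + 8·x + 24·x^2 + 32·x^3 + 16·x^4)·Dx^2  (order 2).
h: a_k = 3, -12, 45/2, 12, -2319/8, 2925/2, -429483/80, …
ICs: h(0) = 3, h′(0) = -12.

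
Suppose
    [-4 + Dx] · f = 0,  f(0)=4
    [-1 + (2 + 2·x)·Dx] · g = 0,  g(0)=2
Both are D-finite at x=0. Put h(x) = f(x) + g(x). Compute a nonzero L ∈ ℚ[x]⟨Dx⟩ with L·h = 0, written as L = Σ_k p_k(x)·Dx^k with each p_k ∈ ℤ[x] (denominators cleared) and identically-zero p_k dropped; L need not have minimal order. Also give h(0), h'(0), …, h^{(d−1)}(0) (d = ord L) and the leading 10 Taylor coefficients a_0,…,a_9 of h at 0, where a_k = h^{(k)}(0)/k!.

f: a_k = 4, 16, 32, 128/3, 128/3, 512/15, 1024/45, 4096/315, 2048/315, 8192/2835, …
g: a_k = 2, 1, -1/4, 1/8, -5/64, 7/128, -21/512, 33/1024, -429/16384, 715/32768, …
Weyl lclm of L_f,L_g ⇒ L₀ (ord ≤ 2).
L = (36 + 32·x) + (-65 - 128·x - 64·x^2)·Dx + (14 + 30·x + 16·x^2)·Dx^2  (order 2).
h: a_k = 6, 17, 127/4, 1027/24, 8177/192, 65641/1920, 523343/23040, 4204699/322560, 33419297/5160960, 270462481/92897280, …
ICs: h(0) = 6, h′(0) = 17.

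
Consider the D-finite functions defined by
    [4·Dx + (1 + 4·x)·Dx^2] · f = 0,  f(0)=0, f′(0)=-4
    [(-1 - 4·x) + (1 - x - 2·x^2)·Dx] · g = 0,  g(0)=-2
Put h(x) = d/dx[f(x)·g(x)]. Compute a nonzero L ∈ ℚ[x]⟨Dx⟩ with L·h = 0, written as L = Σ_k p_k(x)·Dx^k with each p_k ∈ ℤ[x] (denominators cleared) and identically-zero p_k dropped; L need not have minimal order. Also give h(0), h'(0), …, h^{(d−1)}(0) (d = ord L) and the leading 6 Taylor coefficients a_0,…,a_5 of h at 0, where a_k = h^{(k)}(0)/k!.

L = (36 + 144·x + 288·x^2) + (-1 + 24·x + 168·x^2 + 224·x^3)·Dx + (-1 - 7·x - 6·x^2 + 32·x^3 + 32·x^4)·Dx^2  (order 2).
h: a_k = 8, -16, 152, -1120/3, 2088, -34032/5, …
ICs: h(0) = 8, h′(0) = -16.

f: a_k = 0, -4, 8, -64/3, 64, -1024/5, …
g: a_k = -2, -2, -6, -10, -22, -42, …
h₀=f·g: eliminate ⇒ L₀, order ≤ 2·1.
Derive L from L₀ (diff closure).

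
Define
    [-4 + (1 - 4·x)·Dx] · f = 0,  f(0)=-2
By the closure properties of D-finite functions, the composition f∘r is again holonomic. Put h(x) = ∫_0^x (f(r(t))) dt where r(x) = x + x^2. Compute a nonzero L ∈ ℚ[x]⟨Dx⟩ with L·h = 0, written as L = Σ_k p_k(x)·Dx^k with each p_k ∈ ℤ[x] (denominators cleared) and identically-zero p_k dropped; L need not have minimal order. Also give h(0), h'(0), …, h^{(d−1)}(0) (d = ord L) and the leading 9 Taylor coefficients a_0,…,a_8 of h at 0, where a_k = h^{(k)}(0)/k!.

L = (4 + 8·x)·Dx + (-1 + 4·x + 4·x^2)·Dx^2  (order 2).
h: a_k = 0, -2, -4, -40/3, -48, -928/5, -2240/3, -21632/7, -13056, …
ICs: h(0) = 0, h′(0) = -2.

f: a_k = -2, -8, -32, -128, -512, -2048, -8192, -32768, -131072, …
L₀ from L_f via x↦r, Dx↦r'^{-1}Dx.
h=∫h₀ ⇒ L = L₀·Dx.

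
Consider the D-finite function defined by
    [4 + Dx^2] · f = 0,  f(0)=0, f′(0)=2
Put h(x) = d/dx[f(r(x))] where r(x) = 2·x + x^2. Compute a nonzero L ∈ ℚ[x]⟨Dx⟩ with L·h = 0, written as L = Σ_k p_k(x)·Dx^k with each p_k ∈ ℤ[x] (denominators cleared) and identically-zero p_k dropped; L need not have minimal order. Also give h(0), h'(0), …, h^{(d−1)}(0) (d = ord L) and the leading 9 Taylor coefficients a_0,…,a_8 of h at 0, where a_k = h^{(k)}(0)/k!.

L = (19 + 64·x + 96·x^2 + 64·x^3 + 16·x^4) + (-3 - 3·x)·Dx + (1 + 2·x + x^2)·Dx^2  (order 2).
h: a_k = 4, 4, -32, -64, 8/3, 120, 5696/45, -256/45, -38776/315, …
ICs: h(0) = 4, h′(0) = 4.

f: a_k = 0, 2, 0, -4/3, 0, 4/15, 0, -8/315, 0, …
Substitute x→r, Dx→(1/r')Dx; clear ⇒ L₀.
Derive L from L₀ (diff closure).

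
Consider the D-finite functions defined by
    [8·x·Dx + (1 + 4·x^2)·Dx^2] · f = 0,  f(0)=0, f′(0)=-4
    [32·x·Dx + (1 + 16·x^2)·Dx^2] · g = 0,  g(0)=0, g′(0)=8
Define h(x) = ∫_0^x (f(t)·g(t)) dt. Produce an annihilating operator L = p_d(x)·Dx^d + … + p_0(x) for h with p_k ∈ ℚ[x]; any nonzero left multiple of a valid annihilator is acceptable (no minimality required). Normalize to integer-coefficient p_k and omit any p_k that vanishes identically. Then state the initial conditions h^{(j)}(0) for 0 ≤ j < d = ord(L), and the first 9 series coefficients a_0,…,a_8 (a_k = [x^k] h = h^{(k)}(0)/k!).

f: a_k = 0, -4, 0, 16/3, 0, -64/5, 0, 256/7, 0, …
g: a_k = 0, 8, 0, -128/3, 0, 2048/5, 0, -32768/7, 0, …
h₀=f·g: eliminate ⇒ L₀, order ≤ 2·2.
h=∫₀ˣh₀: take L = L₀·Dx.
L = (-1536·x - 51200·x^3 - 262144·x^5 + 655360·x^7 + 6291456·x^9)·Dx^2 + (-80 - 6592·x^2 - 92160·x^4 - 229376·x^6 + 2293760·x^8 + 9437184·x^10)·Dx^3 + (-160·x - 4480·x^3 - 30720·x^5 + 69632·x^7 + 1310720·x^9 + 3145728·x^11)·Dx^4 + (-1 - 40·x^2 - 464·x^4 + 29696·x^8 + 163840·x^10 + 262144·x^12)·Dx^5  (order 5).
h: a_k = 0, 0, 0, -32/3, 0, 128/3, 0, -88576/315, 0, …
ICs: h(0) = 0, h′(0) = 0, h′′(0) = 0, h′′′(0) = -64, h′′′′(0) = 0.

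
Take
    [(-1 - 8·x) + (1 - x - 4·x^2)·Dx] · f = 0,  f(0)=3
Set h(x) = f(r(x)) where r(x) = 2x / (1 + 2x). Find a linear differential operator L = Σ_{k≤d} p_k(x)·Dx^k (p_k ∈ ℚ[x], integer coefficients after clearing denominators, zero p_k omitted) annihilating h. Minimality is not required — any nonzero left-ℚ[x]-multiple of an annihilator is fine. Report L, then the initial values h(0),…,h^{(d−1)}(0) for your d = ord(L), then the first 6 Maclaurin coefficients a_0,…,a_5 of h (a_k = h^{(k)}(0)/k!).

L = (2 + 36·x) + (-1 - 4·x + 12·x^2 + 32·x^3)·Dx  (order 1).
h: a_k = 3, 6, 48, 0, 768, -1536, …
ICs: h(0) = 3.

f: a_k = 3, 3, 15, 27, 87, 195, …
Change of var in L_f (x↦r) gives L₀.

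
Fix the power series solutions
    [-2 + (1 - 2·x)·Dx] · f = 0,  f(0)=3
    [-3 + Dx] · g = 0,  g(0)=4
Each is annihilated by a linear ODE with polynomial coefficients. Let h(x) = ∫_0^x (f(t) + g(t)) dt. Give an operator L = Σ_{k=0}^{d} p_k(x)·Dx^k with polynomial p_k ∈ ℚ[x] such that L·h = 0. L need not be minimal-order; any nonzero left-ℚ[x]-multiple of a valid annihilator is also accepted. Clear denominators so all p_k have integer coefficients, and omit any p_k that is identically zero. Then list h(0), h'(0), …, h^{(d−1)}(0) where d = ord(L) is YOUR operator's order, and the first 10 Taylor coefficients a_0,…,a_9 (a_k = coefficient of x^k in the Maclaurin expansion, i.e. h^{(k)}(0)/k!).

L = (-6 - 36·x)·Dx + (-1 + 36·x - 36·x^2)·Dx^2 + (1 - 8·x + 12·x^2)·Dx^3  (order 3).
h: a_k = 0, 7, 9, 10, 21/2, 123/10, 347/20, 3921/140, 54003/1120, 286963/3360, …
ICs: h(0) = 0, h′(0) = 7, h′′(0) = 18.

f: a_k = 3, 6, 12, 24, 48, 96, 192, 384, 768, 1536, …
g: a_k = 4, 12, 18, 18, 27/2, 81/10, 81/20, 243/140, 729/1120, 243/1120, …
Sum ⇒ L₀ = lclm(L_f,L_g) in ℚ(x)⟨Dx⟩.
h=∫₀ˣh₀: take L = L₀·Dx.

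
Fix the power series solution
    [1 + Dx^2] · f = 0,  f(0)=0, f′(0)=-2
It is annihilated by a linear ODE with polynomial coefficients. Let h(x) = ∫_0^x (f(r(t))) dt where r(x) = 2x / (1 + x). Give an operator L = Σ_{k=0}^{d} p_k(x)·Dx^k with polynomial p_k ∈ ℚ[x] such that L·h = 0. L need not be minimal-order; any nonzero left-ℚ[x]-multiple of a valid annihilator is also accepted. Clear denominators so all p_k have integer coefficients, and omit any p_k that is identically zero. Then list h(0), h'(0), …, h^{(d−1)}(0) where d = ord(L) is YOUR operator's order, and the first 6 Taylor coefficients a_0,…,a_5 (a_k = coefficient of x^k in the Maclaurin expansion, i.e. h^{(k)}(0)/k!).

L = 4·Dx + (2 + 6·x + 6·x^2 + 2·x^3)·Dx^2 + (1 + 4·x + 6·x^2 + 4·x^3 + x^4)·Dx^3  (order 3).
h: a_k = 0, 0, -2, 4/3, -1/3, -4/5, …
ICs: h(0) = 0, h′(0) = 0, h′′(0) = -4.

f: a_k = 0, -2, 0, 1/3, 0, -1/60, …
L₀ from L_f via x↦r, Dx↦r'^{-1}Dx.
∫: right-multiply L₀ by Dx.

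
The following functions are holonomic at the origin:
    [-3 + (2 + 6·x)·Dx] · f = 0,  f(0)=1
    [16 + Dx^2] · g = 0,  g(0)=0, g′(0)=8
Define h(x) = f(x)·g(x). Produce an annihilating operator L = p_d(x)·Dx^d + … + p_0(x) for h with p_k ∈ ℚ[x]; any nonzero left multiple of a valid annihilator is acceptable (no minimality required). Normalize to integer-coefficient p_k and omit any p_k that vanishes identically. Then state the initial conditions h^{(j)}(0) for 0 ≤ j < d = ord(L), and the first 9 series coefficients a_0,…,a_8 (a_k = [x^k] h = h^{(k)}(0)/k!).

L = (91 + 384·x + 576·x^2) + (-12 - 36·x)·Dx + (4 + 24·x + 36·x^2)·Dx^2  (order 2).
h: a_k = 0, 8, 12, -91/3, -37/2, 3781/240, 6841/160, -3137023/40320, 855943/5376, …
ICs: h(0) = 0, h′(0) = 8.

f: a_k = 1, 3/2, -9/8, 27/16, -405/128, 1701/256, -15309/1024, 72171/2048, -2814669/32768, …
g: a_k = 0, 8, 0, -64/3, 0, 256/15, 0, -2048/315, 0, …
f·g: L₀ = L_f ⊗_s L_g, ord ≤ 1·2.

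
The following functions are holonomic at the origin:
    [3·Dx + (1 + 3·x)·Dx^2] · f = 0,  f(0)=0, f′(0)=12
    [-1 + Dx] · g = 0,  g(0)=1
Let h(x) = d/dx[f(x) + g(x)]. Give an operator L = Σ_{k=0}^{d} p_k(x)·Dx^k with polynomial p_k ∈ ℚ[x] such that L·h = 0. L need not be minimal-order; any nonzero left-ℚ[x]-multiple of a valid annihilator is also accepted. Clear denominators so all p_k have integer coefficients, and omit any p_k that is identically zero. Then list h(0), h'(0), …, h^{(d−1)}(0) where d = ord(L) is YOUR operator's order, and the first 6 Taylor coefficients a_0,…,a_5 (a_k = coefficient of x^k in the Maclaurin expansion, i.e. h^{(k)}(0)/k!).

L = (-21 - 9·x) + (17 - 6·x - 9·x^2)·Dx + (4 + 15·x + 9·x^2)·Dx^2  (order 2).
h: a_k = 13, -35, 217/2, -1943/6, 23329/24, -349919/120, …
ICs: h(0) = 13, h′(0) = -35.

f: a_k = 0, 12, -18, 36, -81, 972/5, …
g: a_k = 1, 1, 1/2, 1/6, 1/24, 1/120, …
h₀=f+g: left-lcm gives L₀, ord ≤ 3.
Derive L from L₀ (diff closure).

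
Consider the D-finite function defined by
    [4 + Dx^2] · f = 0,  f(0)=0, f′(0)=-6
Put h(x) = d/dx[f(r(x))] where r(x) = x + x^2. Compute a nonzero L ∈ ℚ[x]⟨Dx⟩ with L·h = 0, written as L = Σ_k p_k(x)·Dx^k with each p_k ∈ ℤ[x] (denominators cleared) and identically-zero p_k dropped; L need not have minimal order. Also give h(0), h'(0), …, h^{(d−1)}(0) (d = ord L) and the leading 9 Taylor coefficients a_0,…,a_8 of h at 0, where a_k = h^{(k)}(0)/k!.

f: a_k = 0, -6, 0, 4, 0, -4/5, 0, 8/105, 0, …
Change of var in L_f (x↦r) gives L₀.
h₀' ⇒ L via d/dx closure of L₀.
L = (16 + 32·x + 96·x^2 + 128·x^3 + 64·x^4) + (-6 - 12·x)·Dx + (1 + 4·x + 4·x^2)·Dx^2  (order 2).
h: a_k = -6, -12, 12, 48, 56, 0, -832/15, -896/15, -2272/105, …
ICs: h(0) = -6, h′(0) = -12.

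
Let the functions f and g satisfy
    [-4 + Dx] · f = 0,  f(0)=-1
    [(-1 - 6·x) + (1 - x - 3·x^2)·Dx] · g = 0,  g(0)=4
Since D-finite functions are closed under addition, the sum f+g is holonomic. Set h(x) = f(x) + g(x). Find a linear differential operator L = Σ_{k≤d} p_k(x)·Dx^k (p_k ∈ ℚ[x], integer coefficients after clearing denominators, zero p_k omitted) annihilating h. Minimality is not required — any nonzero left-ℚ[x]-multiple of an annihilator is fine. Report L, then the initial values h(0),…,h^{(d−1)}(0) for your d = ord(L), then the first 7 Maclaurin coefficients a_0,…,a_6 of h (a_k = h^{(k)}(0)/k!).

L = (16 - 8·x + 360·x^2 + 288·x^3) + (8 - 50·x - 134·x^2 + 96·x^3 + 144·x^4)·Dx + (-3 + 13·x + 11·x^2 - 42·x^3 - 36·x^4)·Dx^2  (order 2).
h: a_k = 3, 0, 8, 52/3, 196/3, 2272/15, 17204/45, …
ICs: h(0) = 3, h′(0) = 0.

f: a_k = -1, -4, -8, -32/3, -32/3, -128/15, -256/45, …
g: a_k = 4, 4, 16, 28, 76, 160, 388, …
f+g: L₀ = lclm(L_f,L_g), ord ≤ 1+1.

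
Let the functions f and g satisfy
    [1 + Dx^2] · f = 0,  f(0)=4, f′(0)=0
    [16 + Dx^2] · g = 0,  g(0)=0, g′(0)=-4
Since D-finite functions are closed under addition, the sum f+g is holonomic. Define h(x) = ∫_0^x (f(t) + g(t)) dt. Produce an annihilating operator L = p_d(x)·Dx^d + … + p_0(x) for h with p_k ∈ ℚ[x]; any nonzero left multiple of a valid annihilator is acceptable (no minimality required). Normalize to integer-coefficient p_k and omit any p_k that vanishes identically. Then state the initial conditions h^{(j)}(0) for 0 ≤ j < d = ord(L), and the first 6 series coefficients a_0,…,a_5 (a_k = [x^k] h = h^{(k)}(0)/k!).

L = 16·Dx + 17·Dx^3 + Dx^5  (order 5).
h: a_k = 0, 4, -2, -2/3, 8/3, 1/30, …
ICs: h(0) = 0, h′(0) = 4, h′′(0) = -4, h′′′(0) = -4, h′′′′(0) = 64.

f: a_k = 4, 0, -2, 0, 1/6, 0, …
g: a_k = 0, -4, 0, 32/3, 0, -128/15, …
f+g: L₀ = lclm(L_f,L_g), ord ≤ 2+2.
h=∫h₀ ⇒ L = L₀·Dx.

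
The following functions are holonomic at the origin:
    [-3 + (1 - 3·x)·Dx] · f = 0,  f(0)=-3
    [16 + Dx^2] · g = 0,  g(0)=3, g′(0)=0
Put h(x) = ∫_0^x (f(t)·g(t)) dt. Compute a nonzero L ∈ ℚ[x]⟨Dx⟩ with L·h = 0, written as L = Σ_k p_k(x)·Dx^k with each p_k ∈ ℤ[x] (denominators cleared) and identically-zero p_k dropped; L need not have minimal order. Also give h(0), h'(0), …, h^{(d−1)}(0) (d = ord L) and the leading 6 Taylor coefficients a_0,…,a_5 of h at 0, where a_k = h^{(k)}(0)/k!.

f: a_k = -3, -9, -27, -81, -243, -729, …
g: a_k = 3, 0, -24, 0, 32, 0, …
h₀=f·g: eliminate ⇒ L₀, order ≤ 1·2.
h=∫₀ˣh₀: take L = L₀·Dx.
L = (-16 + 48·x)·Dx + 6·Dx^2 + (-1 + 3·x)·Dx^3  (order 3).
h: a_k = 0, -9, -27/2, -3, -27/4, -177/5, …
ICs: h(0) = 0, h′(0) = -9, h′′(0) = -27.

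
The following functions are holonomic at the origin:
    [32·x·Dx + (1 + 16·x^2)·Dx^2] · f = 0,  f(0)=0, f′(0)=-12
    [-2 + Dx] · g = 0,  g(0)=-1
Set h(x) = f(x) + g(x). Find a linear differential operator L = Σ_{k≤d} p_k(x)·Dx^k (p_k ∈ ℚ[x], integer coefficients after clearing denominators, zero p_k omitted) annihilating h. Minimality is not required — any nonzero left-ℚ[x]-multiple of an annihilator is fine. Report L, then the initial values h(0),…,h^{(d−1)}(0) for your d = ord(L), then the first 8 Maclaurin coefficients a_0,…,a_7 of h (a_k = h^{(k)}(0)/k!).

L = (32 - 64·x - 1536·x^2 - 1024·x^3)·Dx + (-18 + 704·x^2 - 512·x^4)·Dx^2 + (1 + 16·x + 32·x^2 + 256·x^3 + 256·x^4)·Dx^3  (order 3).
h: a_k = -1, -14, -2, 188/3, -2/3, -1844/3, -4/45, 315976/45, …
ICs: h(0) = -1, h′(0) = -14, h′′(0) = -4.

f: a_k = 0, -12, 0, 64, 0, -3072/5, 0, 49152/7, …
g: a_k = -1, -2, -2, -4/3, -2/3, -4/15, -4/45, -8/315, …
L₀ := lclm(L_f,L_g); ord L₀ ≤ 2+1.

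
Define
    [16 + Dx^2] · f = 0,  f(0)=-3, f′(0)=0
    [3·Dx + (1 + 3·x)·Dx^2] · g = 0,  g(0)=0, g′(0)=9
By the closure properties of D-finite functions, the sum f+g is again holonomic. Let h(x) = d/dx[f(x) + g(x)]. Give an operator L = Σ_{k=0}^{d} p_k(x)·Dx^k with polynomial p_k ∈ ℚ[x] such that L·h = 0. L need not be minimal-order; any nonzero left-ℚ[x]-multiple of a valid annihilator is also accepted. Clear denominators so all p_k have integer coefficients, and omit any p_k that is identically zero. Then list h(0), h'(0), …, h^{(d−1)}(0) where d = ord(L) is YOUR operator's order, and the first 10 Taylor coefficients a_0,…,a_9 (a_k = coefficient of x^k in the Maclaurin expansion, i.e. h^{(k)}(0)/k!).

f: a_k = -3, 0, 24, 0, -32, 0, 256/15, 0, -512/105, 0, …
g: a_k = 0, 9, -27/2, 27, -243/4, 729/5, -729/2, 6561/7, -19683/8, 6561, …
f+g: L₀ = lclm(L_f,L_g), ord ≤ 2+2.
h=h₀': d/dx-closure on L₀ ⇒ L.
L = (1680 + 2304·x + 3456·x^2) + (272 + 1584·x + 3456·x^2 + 3456·x^3)·Dx + (105 + 144·x + 216·x^2)·Dx^2 + (17 + 99·x + 216·x^2 + 216·x^3)·Dx^3  (order 3).
h: a_k = 9, 21, 81, -371, 729, -10423/5, 6561, -2070811/105, 59049, -167395723/945, …
ICs: h(0) = 9, h′(0) = 21, h′′(0) = 162.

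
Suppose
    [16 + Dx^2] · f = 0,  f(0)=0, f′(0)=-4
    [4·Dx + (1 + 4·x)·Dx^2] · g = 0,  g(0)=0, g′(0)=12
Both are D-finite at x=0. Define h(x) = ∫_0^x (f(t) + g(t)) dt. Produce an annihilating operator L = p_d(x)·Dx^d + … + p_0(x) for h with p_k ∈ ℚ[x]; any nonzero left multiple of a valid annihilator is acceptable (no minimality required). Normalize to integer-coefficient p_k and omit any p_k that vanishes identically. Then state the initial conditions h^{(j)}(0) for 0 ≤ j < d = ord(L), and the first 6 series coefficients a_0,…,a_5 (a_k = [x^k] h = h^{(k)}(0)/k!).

L = (448 + 512·x + 1024·x^2)·Dx^2 + (48 + 320·x + 768·x^2 + 1024·x^3)·Dx^3 + (28 + 32·x + 64·x^2)·Dx^4 + (3 + 20·x + 48·x^2 + 64·x^3)·Dx^5  (order 5).
h: a_k = 0, 0, 4, -8, 56/3, -192/5, …
ICs: h(0) = 0, h′(0) = 0, h′′(0) = 8, h′′′(0) = -48, h′′′′(0) = 448.

f: a_k = 0, -4, 0, 32/3, 0, -128/15, …
g: a_k = 0, 12, -24, 64, -192, 3072/5, …
L₀ := lclm(L_f,L_g); ord L₀ ≤ 2+2.
Integrate: L := L₀·Dx.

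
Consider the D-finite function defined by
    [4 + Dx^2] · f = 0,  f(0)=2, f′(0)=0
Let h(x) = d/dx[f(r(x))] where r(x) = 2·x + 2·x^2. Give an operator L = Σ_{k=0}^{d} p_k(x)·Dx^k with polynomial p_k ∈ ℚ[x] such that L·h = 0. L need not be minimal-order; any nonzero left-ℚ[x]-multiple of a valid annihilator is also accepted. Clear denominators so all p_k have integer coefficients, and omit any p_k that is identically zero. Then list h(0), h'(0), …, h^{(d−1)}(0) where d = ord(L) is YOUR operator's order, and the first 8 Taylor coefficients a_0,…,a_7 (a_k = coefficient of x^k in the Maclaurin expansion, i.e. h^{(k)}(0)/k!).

L = (28 + 128·x + 384·x^2 + 512·x^3 + 256·x^4) + (-6 - 12·x)·Dx + (1 + 4·x + 4·x^2)·Dx^2  (order 2).
h: a_k = 0, -32, -96, 64/3, 1280/3, 10496/15, 1792/15, -368128/315, …
ICs: h(0) = 0, h′(0) = -32.

f: a_k = 2, 0, -4, 0, 4/3, 0, -8/45, 0, …
Substitute x→r, Dx→(1/r')Dx; clear ⇒ L₀.
Derive L from L₀ (diff closure).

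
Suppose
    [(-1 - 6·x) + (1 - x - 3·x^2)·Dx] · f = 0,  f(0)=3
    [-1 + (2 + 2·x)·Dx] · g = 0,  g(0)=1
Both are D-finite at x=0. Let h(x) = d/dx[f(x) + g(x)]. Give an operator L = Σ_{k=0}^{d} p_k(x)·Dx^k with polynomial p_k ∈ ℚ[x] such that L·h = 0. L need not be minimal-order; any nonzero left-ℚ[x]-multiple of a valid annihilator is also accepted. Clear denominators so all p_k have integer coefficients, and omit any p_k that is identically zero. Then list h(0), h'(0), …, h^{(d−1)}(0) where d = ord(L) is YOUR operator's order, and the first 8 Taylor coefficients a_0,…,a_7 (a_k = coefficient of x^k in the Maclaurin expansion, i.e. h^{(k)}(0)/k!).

f: a_k = 3, 3, 12, 21, 57, 120, 291, 651, …
g: a_k = 1, 1/2, -1/8, 1/16, -5/128, 7/256, -21/1024, 33/2048, …
Weyl lclm of L_f,L_g ⇒ L₀ (ord ≤ 2).
Derive L from L₀ (diff closure).
L = (-108 - 690·x - 1260·x^2 - 1620·x^3 - 810·x^4) + (-165 - 1476·x - 3819·x^2 - 6408·x^3 - 6345·x^4 - 2430·x^5)·Dx + (34 + 114·x + 134·x^2 - 378·x^3 - 1422·x^4 - 1530·x^5 - 540·x^6)·Dx^2  (order 2).
h: a_k = 7/2, 95/4, 1011/16, 7291/32, 153635/256, 893889/512, 9332967/2048, 49938003/4096, …
ICs: h(0) = 7/2, h′(0) = 95/4.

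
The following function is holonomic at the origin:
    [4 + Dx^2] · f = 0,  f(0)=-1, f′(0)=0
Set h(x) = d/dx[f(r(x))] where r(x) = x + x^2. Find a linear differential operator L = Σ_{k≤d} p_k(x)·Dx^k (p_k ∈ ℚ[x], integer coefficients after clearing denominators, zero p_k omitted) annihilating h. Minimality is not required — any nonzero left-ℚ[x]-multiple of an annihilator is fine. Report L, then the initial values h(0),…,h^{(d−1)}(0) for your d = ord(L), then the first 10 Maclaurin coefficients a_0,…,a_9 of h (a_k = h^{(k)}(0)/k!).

f: a_k = -1, 0, 2, 0, -2/3, 0, 4/45, 0, -2/315, 0, …
f∘r: x↦r, Dx↦Dx/r' in L_f ⇒ L₀.
h=h₀': d/dx-closure on L₀ ⇒ L.
L = (16 + 32·x + 96·x^2 + 128·x^3 + 64·x^4) + (-6 - 12·x)·Dx + (1 + 4·x + 4·x^2)·Dx^2  (order 2).
h: a_k = 0, 4, 12, 16/3, -40/3, -352/15, -224/15, 1664/315, 544/35, 32768/2835, …
ICs: h(0) = 0, h′(0) = 4.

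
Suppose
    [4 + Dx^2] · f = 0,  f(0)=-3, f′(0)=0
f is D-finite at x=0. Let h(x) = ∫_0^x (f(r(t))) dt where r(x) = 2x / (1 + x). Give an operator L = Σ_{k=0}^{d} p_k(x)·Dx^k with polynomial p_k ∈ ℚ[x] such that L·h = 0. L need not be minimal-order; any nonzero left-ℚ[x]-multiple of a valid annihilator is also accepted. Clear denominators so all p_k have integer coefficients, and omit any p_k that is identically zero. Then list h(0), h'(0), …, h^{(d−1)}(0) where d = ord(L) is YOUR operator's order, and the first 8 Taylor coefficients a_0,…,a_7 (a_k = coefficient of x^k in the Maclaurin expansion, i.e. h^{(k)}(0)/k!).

f: a_k = -3, 0, 6, 0, -2, 0, 4/15, 0, …
L₀ from L_f via x↦r, Dx↦r'^{-1}Dx.
∫: right-multiply L₀ by Dx.
L = 16·Dx + (2 + 6·x + 6·x^2 + 2·x^3)·Dx^2 + (1 + 4·x + 6·x^2 + 4·x^3 + x^4)·Dx^3  (order 3).
h: a_k = 0, -3, 0, 8, -12, 8, 16/3, -392/15, …
ICs: h(0) = 0, h′(0) = -3, h′′(0) = 0.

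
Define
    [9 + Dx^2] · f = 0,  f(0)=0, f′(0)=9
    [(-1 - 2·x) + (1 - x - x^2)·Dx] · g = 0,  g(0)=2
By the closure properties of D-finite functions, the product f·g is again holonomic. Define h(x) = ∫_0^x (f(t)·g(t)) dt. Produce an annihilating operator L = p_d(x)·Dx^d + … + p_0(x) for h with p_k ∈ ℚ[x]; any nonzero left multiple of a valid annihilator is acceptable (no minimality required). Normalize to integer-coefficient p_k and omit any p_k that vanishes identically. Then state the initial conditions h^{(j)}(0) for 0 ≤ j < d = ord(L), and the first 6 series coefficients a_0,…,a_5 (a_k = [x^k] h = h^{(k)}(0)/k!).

f: a_k = 0, 9, 0, -27/2, 0, 243/40, …
g: a_k = 2, 2, 4, 6, 10, 16, …
Sym-product of L_f,L_g gives L₀ (≤ ord 2).
h=∫h₀ ⇒ L = L₀·Dx.
L = (-7 + 9·x + 9·x^2)·Dx + (2 + 4·x)·Dx^2 + (-1 + x + x^2)·Dx^3  (order 3).
h: a_k = 0, 0, 9, 6, 9/4, 27/5, …
ICs: h(0) = 0, h′(0) = 0, h′′(0) = 18.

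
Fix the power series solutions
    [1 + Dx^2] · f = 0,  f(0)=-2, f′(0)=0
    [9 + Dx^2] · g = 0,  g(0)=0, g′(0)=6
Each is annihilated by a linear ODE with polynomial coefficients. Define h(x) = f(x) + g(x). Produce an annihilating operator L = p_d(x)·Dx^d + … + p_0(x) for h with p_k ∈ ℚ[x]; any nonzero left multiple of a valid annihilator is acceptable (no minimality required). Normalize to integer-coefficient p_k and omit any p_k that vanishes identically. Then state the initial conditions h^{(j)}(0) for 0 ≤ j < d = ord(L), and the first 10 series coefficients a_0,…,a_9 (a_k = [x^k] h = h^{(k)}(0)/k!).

L = 9 + 10·Dx^2 + Dx^4  (order 4).
h: a_k = -2, 6, 1, -9, -1/12, 81/20, 1/360, -243/280, -1/20160, 243/2240, …
ICs: h(0) = -2, h′(0) = 6, h′′(0) = 2, h′′′(0) = -54.

f: a_k = -2, 0, 1, 0, -1/12, 0, 1/360, 0, -1/20160, 0, …
g: a_k = 0, 6, 0, -9, 0, 81/20, 0, -243/280, 0, 243/2240, …
h₀=f+g: left-lcm gives L₀, ord ≤ 4.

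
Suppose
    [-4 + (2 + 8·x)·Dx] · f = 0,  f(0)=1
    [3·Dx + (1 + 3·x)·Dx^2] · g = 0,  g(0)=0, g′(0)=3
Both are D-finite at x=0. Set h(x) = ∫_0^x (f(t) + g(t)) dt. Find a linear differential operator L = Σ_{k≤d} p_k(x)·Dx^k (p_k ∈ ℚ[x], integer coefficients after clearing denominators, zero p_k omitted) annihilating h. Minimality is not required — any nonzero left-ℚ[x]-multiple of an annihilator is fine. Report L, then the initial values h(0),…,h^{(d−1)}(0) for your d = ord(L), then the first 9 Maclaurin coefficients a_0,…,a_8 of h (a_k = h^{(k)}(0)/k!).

L = 36·x·Dx^2 + (6 + 72·x + 180·x^2)·Dx^3 + (1 + 13·x + 54·x^2 + 72·x^3)·Dx^4  (order 4).
h: a_k = 0, 1, 5/2, -13/6, 13/4, -121/20, 383/30, -411/14, 4035/56, …
ICs: h(0) = 0, h′(0) = 1, h′′(0) = 5, h′′′(0) = -13.

f: a_k = 1, 2, -2, 4, -10, 28, -84, 264, -858, …
g: a_k = 0, 3, -9/2, 9, -81/4, 243/5, -243/2, 2187/7, -6561/8, …
h₀=f+g: left-lcm gives L₀, ord ≤ 3.
h=∫h₀ ⇒ L = L₀·Dx.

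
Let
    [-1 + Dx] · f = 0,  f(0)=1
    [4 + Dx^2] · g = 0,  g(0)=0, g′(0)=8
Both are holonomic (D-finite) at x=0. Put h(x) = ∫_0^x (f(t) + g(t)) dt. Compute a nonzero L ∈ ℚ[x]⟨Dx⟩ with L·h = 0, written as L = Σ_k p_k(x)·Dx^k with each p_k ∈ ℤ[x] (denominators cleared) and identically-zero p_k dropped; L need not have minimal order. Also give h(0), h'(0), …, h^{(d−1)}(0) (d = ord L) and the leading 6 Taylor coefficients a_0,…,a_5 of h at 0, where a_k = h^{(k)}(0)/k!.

f: a_k = 1, 1, 1/2, 1/6, 1/24, 1/120, …
g: a_k = 0, 8, 0, -16/3, 0, 16/15, …
h₀=f+g: left-lcm gives L₀, ord ≤ 3.
h=∫₀ˣh₀: take L = L₀·Dx.
L = -4·Dx + 4·Dx^2 - Dx^3 + Dx^4  (order 4).
h: a_k = 0, 1, 9/2, 1/6, -31/24, 1/120, …
ICs: h(0) = 0, h′(0) = 1, h′′(0) = 9, h′′′(0) = 1.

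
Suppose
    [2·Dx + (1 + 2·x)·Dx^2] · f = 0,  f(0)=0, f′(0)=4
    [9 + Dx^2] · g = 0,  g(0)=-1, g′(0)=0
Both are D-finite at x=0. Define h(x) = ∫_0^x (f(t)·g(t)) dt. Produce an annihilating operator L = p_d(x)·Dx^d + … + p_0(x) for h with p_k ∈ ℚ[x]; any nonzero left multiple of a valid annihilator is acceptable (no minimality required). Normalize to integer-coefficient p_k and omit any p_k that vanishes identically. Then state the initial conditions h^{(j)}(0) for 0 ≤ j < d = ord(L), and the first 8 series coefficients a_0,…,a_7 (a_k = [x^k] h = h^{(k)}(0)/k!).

L = (63 + 1053·x + 3969·x^2 + 5832·x^3 + 2916·x^4)·Dx + (63 + 450·x + 972·x^2 + 648·x^3)·Dx^2 + (25 + 270·x + 918·x^2 + 1296·x^3 + 648·x^4)·Dx^3 + (7 + 50·x + 108·x^2 + 72·x^3)·Dx^4 + (2 + 17·x + 53·x^2 + 72·x^3 + 36·x^4)·Dx^5  (order 5).
h: a_k = 0, 0, -2, 4/3, 19/6, -2, -23/60, -1/6, …
ICs: h(0) = 0, h′(0) = 0, h′′(0) = -4, h′′′(0) = 8, h′′′′(0) = 76.

f: a_k = 0, 4, -4, 16/3, -8, 64/5, -64/3, 256/7, …
g: a_k = -1, 0, 9/2, 0, -27/8, 0, 81/80, 0, …
Sym-product of L_f,L_g gives L₀ (≤ ord 4).
h=∫₀ˣh₀: take L = L₀·Dx.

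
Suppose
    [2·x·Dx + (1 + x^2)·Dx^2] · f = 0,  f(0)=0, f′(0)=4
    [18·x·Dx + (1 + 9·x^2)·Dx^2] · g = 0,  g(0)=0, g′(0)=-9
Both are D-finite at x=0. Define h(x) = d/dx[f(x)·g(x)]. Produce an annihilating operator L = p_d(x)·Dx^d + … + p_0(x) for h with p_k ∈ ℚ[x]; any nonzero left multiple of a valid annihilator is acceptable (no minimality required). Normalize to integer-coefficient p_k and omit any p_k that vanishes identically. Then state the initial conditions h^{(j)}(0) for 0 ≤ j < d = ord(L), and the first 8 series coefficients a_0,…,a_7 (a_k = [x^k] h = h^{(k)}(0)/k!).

f: a_k = 0, 4, 0, -4/3, 0, 4/5, 0, -4/7, …
g: a_k = 0, -9, 0, 27, 0, -729/5, 0, 6561/7, …
Sym-product of L_f,L_g gives L₀ (≤ ord 4).
Differentiate: ansatz ord ≤ ord L₀ ⇒ L.
L = (-216·x - 3600·x^3 - 5184·x^5 + 6480·x^7 + 17496·x^9) + (-40 - 1452·x^2 - 6480·x^4 - 4536·x^6 + 22680·x^8 + 26244·x^10)·Dx + (-80·x - 980·x^3 - 2160·x^5 + 2952·x^7 + 12960·x^9 + 8748·x^11)·Dx^2 + (-1 - 20·x^2 - 109·x^4 + 981·x^8 + 1620·x^10 + 729·x^12)·Dx^3  (order 3).
h: a_k = 0, -72, 0, 480, 0, -18792/5, 0, 222336/7, …
ICs: h(0) = 0, h′(0) = -72, h′′(0) = 0.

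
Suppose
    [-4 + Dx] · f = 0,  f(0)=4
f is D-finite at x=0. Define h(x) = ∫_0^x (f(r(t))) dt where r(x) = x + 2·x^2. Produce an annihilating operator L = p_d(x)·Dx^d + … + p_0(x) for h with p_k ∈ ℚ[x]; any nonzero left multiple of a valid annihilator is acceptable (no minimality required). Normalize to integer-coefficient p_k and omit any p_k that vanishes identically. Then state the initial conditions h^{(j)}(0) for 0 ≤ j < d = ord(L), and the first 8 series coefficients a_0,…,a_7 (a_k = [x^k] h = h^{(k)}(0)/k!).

L = (-4 - 16·x)·Dx + Dx^2  (order 2).
h: a_k = 0, 4, 8, 64/3, 128/3, 256/3, 6656/45, 77824/315, …
ICs: h(0) = 0, h′(0) = 4.

f: a_k = 4, 16, 32, 128/3, 128/3, 512/15, 1024/45, 4096/315, …
Change of var in L_f (x↦r) gives L₀.
Integrate: L := L₀·Dx.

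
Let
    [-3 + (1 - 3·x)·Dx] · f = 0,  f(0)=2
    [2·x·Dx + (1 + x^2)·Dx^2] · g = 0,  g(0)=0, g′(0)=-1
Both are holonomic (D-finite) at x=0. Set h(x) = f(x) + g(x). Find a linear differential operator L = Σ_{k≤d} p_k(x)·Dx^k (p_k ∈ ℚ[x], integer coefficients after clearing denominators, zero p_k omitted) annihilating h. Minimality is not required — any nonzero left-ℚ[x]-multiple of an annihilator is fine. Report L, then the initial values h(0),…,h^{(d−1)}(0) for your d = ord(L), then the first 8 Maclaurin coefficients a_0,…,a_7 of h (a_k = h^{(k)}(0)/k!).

L = (-6 + 72·x + 18·x^2)·Dx + (28 - 6·x + 60·x^2 + 18·x^3)·Dx^2 + (-3 + 8·x + 8·x^3 + 3·x^4)·Dx^3  (order 3).
h: a_k = 2, 5, 18, 163/3, 162, 2429/5, 1458, 30619/7, …
ICs: h(0) = 2, h′(0) = 5, h′′(0) = 36.

f: a_k = 2, 6, 18, 54, 162, 486, 1458, 4374, …
g: a_k = 0, -1, 0, 1/3, 0, -1/5, 0, 1/7, …
h₀=f+g: left-lcm gives L₀, ord ≤ 3.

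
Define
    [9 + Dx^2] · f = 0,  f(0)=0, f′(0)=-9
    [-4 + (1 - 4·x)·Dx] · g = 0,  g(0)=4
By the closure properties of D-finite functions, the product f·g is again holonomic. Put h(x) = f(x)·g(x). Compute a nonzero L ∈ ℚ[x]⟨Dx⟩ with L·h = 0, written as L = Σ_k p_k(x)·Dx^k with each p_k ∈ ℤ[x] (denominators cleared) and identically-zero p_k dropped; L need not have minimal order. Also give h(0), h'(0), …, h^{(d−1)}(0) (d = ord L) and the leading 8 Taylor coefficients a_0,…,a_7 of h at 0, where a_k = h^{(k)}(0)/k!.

L = (-9 + 36·x) + 8·Dx + (-1 + 4·x)·Dx^2  (order 2).
h: a_k = 0, -36, -144, -522, -2088, -83763/10, -167526/5, -18762183/140, …
ICs: h(0) = 0, h′(0) = -36.

f: a_k = 0, -9, 0, 27/2, 0, -243/40, 0, 729/560, …
g: a_k = 4, 16, 64, 256, 1024, 4096, 16384, 65536, …
L₀ := L_f ⊗_s L_g (sym. prod.), ord ≤ 2.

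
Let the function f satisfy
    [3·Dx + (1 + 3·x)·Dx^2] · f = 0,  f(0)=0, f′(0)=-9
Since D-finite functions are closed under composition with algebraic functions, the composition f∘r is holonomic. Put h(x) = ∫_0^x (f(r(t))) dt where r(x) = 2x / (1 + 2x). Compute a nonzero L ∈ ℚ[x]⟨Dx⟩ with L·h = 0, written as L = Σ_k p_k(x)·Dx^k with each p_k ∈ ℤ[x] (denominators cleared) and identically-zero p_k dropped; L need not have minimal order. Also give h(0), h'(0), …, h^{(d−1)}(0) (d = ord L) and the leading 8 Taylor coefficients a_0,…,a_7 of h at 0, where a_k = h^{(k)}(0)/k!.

L = (10 + 32·x)·Dx^2 + (1 + 10·x + 16·x^2)·Dx^3  (order 3).
h: a_k = 0, 0, -9, 30, -126, 612, -16368/5, 18720, …
ICs: h(0) = 0, h′(0) = 0, h′′(0) = -18.

f: a_k = 0, -9, 27/2, -27, 243/4, -729/5, 729/2, -6561/7, …
h₀=f(r): pull back L_f along r ⇒ L₀.
h=∫₀ˣh₀: take L = L₀·Dx.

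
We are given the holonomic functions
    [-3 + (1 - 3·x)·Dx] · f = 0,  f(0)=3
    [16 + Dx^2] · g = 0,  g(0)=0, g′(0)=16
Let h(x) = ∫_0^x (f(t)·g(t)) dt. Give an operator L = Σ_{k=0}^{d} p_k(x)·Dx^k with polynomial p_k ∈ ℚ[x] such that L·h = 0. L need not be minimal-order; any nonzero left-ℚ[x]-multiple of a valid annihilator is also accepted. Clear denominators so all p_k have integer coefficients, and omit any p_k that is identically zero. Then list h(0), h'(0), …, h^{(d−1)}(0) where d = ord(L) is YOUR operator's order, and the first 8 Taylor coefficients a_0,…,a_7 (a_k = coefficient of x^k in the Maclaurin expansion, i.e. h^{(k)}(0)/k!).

L = (-16 + 48·x)·Dx + 6·Dx^2 + (-1 + 3·x)·Dx^3  (order 3).
h: a_k = 0, 0, 24, 48, 76, 912/5, 7096/15, 42576/35, …
ICs: h(0) = 0, h′(0) = 0, h′′(0) = 48.

f: a_k = 3, 9, 27, 81, 243, 729, 2187, 6561, …
g: a_k = 0, 16, 0, -128/3, 0, 512/15, 0, -4096/315, …
Product ⇒ symmetric product L₀, ord ≤ 2.
Integrate: L := L₀·Dx.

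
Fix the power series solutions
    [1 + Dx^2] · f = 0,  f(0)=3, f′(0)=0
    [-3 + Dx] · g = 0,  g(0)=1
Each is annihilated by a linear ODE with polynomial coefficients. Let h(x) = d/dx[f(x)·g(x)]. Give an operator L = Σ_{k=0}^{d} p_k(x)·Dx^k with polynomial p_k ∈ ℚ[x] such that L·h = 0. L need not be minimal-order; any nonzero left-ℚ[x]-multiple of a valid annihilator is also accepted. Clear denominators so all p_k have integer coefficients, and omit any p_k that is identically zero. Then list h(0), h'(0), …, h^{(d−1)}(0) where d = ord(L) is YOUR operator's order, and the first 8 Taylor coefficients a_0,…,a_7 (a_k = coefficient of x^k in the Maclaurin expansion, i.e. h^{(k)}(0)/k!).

f: a_k = 3, 0, -3/2, 0, 1/8, 0, -1/240, 0, …
g: a_k = 1, 3, 9/2, 9/2, 27/8, 81/40, 81/80, 243/560, …
Product ⇒ symmetric product L₀, ord ≤ 2.
Differentiate: ansatz ord ≤ ord L₀ ⇒ L.
L = 10 - 6·Dx + Dx^2  (order 2).
h: a_k = 9, 24, 27, 14, -3/2, -44/5, -83/10, -527/105, …
ICs: h(0) = 9, h′(0) = 24.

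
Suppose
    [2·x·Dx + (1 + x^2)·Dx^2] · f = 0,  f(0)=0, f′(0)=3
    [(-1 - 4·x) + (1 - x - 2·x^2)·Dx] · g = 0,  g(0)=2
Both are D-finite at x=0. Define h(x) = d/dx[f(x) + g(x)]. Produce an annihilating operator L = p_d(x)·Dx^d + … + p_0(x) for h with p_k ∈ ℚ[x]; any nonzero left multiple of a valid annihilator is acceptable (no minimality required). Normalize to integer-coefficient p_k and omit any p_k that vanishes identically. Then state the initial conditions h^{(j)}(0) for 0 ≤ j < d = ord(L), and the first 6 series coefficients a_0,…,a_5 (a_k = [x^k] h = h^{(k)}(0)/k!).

L = (6 - 24·x - 162·x^2 - 240·x^3 - 384·x^4 - 48·x^6) + (-16 - 74·x - 88·x^2 - 226·x^3 - 212·x^4 - 304·x^5 - 12·x^6 - 48·x^7)·Dx + (3 + 4·x + 8·x^2 - 28·x^3 - 27·x^4 - 36·x^5 - 40·x^6 - 4·x^7 - 8·x^8)·Dx^2  (order 2).
h: a_k = 5, 12, 27, 88, 213, 516, …
ICs: h(0) = 5, h′(0) = 12.

f: a_k = 0, 3, 0, -1, 0, 3/5, …
g: a_k = 2, 2, 6, 10, 22, 42, …
Weyl lclm of L_f,L_g ⇒ L₀ (ord ≤ 3).
h₀' ⇒ L via d/dx closure of L₀.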